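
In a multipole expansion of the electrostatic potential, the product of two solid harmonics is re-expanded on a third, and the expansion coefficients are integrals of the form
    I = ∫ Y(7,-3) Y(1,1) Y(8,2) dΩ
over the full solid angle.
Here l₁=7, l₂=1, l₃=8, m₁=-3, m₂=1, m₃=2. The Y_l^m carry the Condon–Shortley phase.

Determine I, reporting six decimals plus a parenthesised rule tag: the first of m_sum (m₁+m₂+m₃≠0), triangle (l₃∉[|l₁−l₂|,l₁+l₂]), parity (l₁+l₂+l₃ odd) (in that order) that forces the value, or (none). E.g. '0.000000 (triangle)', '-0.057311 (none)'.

0.118504 (none)

Checks pass: Σm=0; 16 even; l₃=8∈[6,8].
(2·7+1)(2·1+1)(2·8+1) = 765
Δ: 0! 14! 2! / 17! → 1/2040
sum: t=0:+1/25401600 = 1/25401600
3j²(7 1 8; 0 0 0) = Δ·Π!·Σ² = 8/255  (sign +1)
sum: t=0:+1/174182400 = 1/174182400
3j²(7 1 8; -3 1 2) = Δ·Π!·Σ² = 1/136  (sign +1)
combine: 4πI² = 765·8/255·1/136 = 3/17
take √, sign +1: I = 0.11850352
No selection rule forces the value: the integral is nonzero (none).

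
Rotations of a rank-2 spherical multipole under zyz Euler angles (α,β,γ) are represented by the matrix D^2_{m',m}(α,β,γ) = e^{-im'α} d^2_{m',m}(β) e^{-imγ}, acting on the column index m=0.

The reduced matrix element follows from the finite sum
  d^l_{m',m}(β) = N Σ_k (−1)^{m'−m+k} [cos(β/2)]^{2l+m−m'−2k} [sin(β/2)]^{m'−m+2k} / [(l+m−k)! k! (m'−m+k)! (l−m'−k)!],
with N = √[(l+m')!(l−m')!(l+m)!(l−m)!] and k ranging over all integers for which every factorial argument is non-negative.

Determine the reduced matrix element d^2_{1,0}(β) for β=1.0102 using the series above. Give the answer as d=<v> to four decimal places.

d=-0.5515

d^2_{1,0}(β=1.0102) via the finite sum:
c=cos(1.010200/2)=0.875126, s=sin(1.010200/2)=0.483895; N=√[6·1·2·2]=4.898979
k: max(0,(0)−(1))=0 … min(2+(0),2−(1))=1
  k=0: (−1)^1·4.8990/(2)·0.8751^3·0.4839^1 = -0.794399
  k=1: (−1)^2·4.8990/(2)·0.8751^1·0.4839^3 = +0.242884
d^2_{1,0}(1.0102) = -0.794399 +0.242884 = -0.551515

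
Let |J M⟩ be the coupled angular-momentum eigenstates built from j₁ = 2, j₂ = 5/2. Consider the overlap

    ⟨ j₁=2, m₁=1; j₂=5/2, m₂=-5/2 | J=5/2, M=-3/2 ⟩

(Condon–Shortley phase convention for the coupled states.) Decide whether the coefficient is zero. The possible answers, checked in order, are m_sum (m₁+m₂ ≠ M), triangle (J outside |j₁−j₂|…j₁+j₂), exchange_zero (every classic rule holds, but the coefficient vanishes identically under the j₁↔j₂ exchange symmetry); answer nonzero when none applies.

m-sum: m₁+m₂ = 1+(-5/2) = -3/2, M = -3/2  ✓
triangle: |j₁−j₂| = 1/2 ≤ J = 5/2 ≤ j₁+j₂ = 9/2  ✓
exchange: j₁≠j₂ or m₁≠m₂ — the exchange symmetry imposes no constraint here
value check: CG = +√(3/7) = +0.654654 ≠ 0

nonzero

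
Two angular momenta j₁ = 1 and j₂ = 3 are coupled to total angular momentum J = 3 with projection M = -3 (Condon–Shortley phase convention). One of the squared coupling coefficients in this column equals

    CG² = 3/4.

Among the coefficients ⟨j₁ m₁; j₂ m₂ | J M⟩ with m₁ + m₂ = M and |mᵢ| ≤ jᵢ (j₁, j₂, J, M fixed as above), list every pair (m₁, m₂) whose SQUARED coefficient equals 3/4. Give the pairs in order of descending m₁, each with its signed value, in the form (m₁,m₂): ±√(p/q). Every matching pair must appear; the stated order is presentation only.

Admissible pairs with m₁+m₂ = M = -3: (-1,-2), (0,-3)
  (m₁,m₂)=(0,-3): CG² = 3/4, CG = +√(3/4)   ← matches the target
  (m₁,m₂)=(-1,-2): CG² = 1/4, CG = −√(1/4)
Pairs with CG² = 3/4: (0,-3): +√(3/4)

(0,-3): +√(3/4)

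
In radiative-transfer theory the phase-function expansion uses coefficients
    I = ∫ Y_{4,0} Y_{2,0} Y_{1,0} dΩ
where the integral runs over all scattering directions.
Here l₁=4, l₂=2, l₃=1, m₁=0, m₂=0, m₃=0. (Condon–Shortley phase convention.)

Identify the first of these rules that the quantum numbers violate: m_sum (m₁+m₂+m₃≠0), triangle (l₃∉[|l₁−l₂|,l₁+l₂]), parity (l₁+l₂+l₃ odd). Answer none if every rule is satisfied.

triangle

azimuthal sum: 0 + 0 + 0 = 0  ✓
l₃ must lie in [2,6]; have l₃=1  ✗
L = 4 + 2 + 1 = 7 (odd)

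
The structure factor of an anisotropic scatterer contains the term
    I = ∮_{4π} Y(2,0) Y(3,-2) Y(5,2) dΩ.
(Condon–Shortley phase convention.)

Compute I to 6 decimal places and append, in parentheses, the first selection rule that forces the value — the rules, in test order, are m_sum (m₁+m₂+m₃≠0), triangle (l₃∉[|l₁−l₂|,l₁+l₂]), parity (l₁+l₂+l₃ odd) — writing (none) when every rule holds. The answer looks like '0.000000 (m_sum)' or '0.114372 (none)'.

m-sum 0 ✓  L=10 even ✓  1≤5≤5 ✓
Π(2lᵢ+1) = 5×7×11 = 385
triangle coeff Δ(2,3,5) = 1/2310
Σ_t [0,0]: t=0:+1/144 = 1/144
(3j)²=10/231 [(2 3 5; 0 0 0)], sign=-1
Σ_t [0,0]: t=0:+1/480 = 1/480
(3j)²=3/110 [(2 3 5; 0 -2 2)], sign=-1
⇒ 4πI² = 5/11
I = (+1)√(5/11/(4π)) = 0.19018827
No selection rule forces the value: the integral is nonzero (none).

0.190188 (none)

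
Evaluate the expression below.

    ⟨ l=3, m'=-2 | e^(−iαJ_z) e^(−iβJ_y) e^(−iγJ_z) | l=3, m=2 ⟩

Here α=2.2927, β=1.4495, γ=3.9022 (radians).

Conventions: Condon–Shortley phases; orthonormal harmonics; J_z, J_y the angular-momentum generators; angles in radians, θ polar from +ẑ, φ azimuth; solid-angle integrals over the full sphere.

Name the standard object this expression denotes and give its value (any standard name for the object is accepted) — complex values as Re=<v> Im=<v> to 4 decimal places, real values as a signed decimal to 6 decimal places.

This is a Wigner D-matrix element — the rotation-matrix element ⟨l m'| R(α,β,γ) |l m⟩ in the angular-momentum basis.
D^3_{-2,2}(2.2927,1.4495,3.9022) = e^{-i·-2·2.2927}·d^3_{-2,2}(1.4495)·e^{-i·2·3.9022}. Compute d first:
With c≡cos(β/2)=0.748665 and s≡sin(β/2)=0.662948, N=[1·120·120·1]^{1/2}=120.000000
Admissible k: 4..5 (factorial args all ≥0)
  k=4: (−1)^0·120.0000/(24)·0.7487^2·0.6629^4 = +0.541332
  k=5: (−1)^1·120.0000/(120)·0.7487^0·0.6629^6 = -0.084894
d^3_{-2,2}(1.4495) = +0.541332 -0.084894 = +0.456438
D = (-0.126648-0.991948i)·(+0.456438)·(+0.049561-0.998771i) = -0.455071+0.035296i

Wigner D-matrix element, Re=-0.4551 Im=0.0353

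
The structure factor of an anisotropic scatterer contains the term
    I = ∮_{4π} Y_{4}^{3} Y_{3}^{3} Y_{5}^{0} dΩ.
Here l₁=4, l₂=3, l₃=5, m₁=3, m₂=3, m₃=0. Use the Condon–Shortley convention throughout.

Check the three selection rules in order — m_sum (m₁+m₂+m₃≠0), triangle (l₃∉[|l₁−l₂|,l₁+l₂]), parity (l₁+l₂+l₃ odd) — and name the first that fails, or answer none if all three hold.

Σmᵢ = 6  ✗
l₃∈[|l₁−l₂|,l₁+l₂]=[1,7], have l₃=5
Σlᵢ = 12 ⇒ even

m_sum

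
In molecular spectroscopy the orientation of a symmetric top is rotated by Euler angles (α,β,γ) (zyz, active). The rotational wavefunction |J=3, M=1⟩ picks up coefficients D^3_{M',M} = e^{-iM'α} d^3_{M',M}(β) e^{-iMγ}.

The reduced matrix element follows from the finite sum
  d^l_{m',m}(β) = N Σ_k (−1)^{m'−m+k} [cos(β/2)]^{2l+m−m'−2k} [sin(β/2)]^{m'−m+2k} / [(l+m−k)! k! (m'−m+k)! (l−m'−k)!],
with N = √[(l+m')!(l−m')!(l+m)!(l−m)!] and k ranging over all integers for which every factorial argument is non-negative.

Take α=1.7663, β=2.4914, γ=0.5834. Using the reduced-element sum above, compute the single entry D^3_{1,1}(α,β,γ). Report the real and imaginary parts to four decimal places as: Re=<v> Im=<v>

Re=-0.2950 Im=-0.2988

First d^3_{1,1}(β=2.4914), then the phase factors e^{-i(1)α} and e^{-i(1)γ}:
Half-angle: c=0.319400, s=0.947620. N=√(24·2·24·2)=48.000000
Admissible k: 0..2 (factorial args all ≥0)
  k=0: (−1)^0·48.0000/(48)·0.3194^6·0.9476^0 = +0.001062
  k=1: (−1)^1·48.0000/(6)·0.3194^4·0.9476^2 = -0.074765
  k=2: (−1)^2·48.0000/(8)·0.3194^2·0.9476^4 = +0.493581
d^3_{1,1}(2.4914) = +0.001062 -0.074765 +0.493581 = +0.419877
Attach z-rotation phases: D = e^{-i(1)(1.7663)}·(+0.419877)·e^{-i(1)(0.5834)} = -0.294964-0.298820i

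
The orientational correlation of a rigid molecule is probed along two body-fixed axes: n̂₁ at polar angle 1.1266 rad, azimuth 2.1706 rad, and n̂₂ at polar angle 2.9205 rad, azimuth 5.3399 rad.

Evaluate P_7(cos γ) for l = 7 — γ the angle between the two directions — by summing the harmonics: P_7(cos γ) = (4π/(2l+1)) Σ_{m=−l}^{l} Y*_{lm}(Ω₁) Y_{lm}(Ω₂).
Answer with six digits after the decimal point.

Addition theorem: P_7(cos γ) = (4π/15) Σ_m Y*_{lm}(Ω₁) Y_{lm}(Ω₂), m = −7…7:
  [-7]  conj(Y_{7,-7})(Ω₁) = (-0.213128, 0.120270) ; Y_{7,-7}(Ω₂) = (0.000012, 0.000004) ; Δ = (-0.000003, 0.000001)
  [-6]  conj(Y_{7,-6})(Ω₁) = (0.391016, 0.192381) ; Y_{7,-6}(Ω₂) = (-0.000165, 0.000119) ; Δ = (-0.000087, 0.000015)
  [-5]  conj(Y_{7,-5})(Ω₁) = (-0.043836, -0.305375) ; Y_{7,-5}(Ω₂) = (0.000009, -0.002117) ; Δ = (-0.000647, 0.000090)
  [-4]  conj(Y_{7,-4})(Ω₁) = (0.092577, -0.084935) ; Y_{7,-4}(Ω₂) = (0.012529, 0.009165) ; Δ = (0.001938, -0.000216)
  [-3]  conj(Y_{7,-3})(Ω₁) = (-0.342029, -0.079584) ; Y_{7,-3}(Ω₂) = (-0.077459, 0.024961) ; Δ = (0.028480, -0.002373)
  [-2]  conj(Y_{7,-2})(Ω₁) = (0.008689, 0.022323) ; Y_{7,-2}(Ω₂) = (0.090888, -0.278194) ; Δ = (0.007000, -0.000388)
  [-1]  conj(Y_{7,-1})(Ω₁) = (-0.187241, 0.273804) ; Y_{7,-1}(Ω₂) = (0.370159, 0.510346) ; Δ = (-0.209044, 0.005794)
  [+0]  conj(Y_{7,0})(Ω₁) = (0.065713, -0.000000) ; Y_{7,0}(Ω₂) = (-0.462255, 0.000000) ; Δ = (-0.030376, 0.000000)
  [+1]  conj(Y_{7,1})(Ω₁) = (0.187241, 0.273804) ; Y_{7,1}(Ω₂) = (-0.370159, 0.510346) ; Δ = (-0.209044, -0.005794)
  [+2]  conj(Y_{7,2})(Ω₁) = (0.008689, -0.022323) ; Y_{7,2}(Ω₂) = (0.090888, 0.278194) ; Δ = (0.007000, 0.000388)
  [+3]  conj(Y_{7,3})(Ω₁) = (0.342029, -0.079584) ; Y_{7,3}(Ω₂) = (0.077459, 0.024961) ; Δ = (0.028480, 0.002373)
  [+4]  conj(Y_{7,4})(Ω₁) = (0.092577, 0.084935) ; Y_{7,4}(Ω₂) = (0.012529, -0.009165) ; Δ = (0.001938, 0.000216)
  [+5]  conj(Y_{7,5})(Ω₁) = (0.043836, -0.305375) ; Y_{7,5}(Ω₂) = (-0.000009, -0.002117) ; Δ = (-0.000647, -0.000090)
  [+6]  conj(Y_{7,6})(Ω₁) = (0.391016, -0.192381) ; Y_{7,6}(Ω₂) = (-0.000165, -0.000119) ; Δ = (-0.000087, -0.000015)
  [+7]  conj(Y_{7,7})(Ω₁) = (0.213128, 0.120270) ; Y_{7,7}(Ω₂) = (-0.000012, 0.000004) ; Δ = (-0.000003, -0.000001)
Σ over m = (-0.375102, -0.000000); ×(4π/15) → (-0.314245, -0.000000). Real part: -0.314245

-0.314245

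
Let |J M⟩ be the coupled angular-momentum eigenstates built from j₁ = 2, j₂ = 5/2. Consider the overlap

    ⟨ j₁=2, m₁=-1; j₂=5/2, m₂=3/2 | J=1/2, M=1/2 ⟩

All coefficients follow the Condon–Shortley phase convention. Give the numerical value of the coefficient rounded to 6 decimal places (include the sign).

-0.516398  (= −√(4/15))

triangle: 4!·0!·1!/6! = 24/720
(j±m)!: 1!·3!·4!·1!·1!·0! = 144
prefactor² = (2J+1)·Δ·N² = 48/5
  k=3: −1/(3!·1!·0!·1!·0!·0!) = -1/6
Σ = -1/6  ⇒  CG² = 48/5·(-1/6)² = 4/15
CG = −√(4/15) = -0.516398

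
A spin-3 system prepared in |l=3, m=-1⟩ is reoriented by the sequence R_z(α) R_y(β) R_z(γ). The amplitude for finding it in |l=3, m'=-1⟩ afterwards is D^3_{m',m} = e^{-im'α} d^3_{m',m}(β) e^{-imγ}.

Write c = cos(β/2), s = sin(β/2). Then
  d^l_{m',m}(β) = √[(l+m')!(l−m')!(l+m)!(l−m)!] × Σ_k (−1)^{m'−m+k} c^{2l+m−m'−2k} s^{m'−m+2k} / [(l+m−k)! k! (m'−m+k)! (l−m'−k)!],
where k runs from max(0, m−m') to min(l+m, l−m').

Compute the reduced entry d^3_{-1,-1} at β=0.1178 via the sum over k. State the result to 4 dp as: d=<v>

d^3_{-1,-1}(β=0.1178) via the finite sum:
c=cos(0.117800/2)=0.998266, s=sin(0.117800/2)=0.058866; N=√[2·24·2·24]=48.000000
Admissible k: 0..2 (factorial args all ≥0)
  k=0: (−1)^0·48.0000/(48)·0.9983^6·0.0589^0 = +0.989640
  k=1: (−1)^1·48.0000/(6)·0.9983^4·0.0589^2 = -0.027530
  k=2: (−1)^2·48.0000/(8)·0.9983^2·0.0589^4 = +0.000072
d^3_{-1,-1}(0.1178) = +0.989640 -0.027530 +0.000072 = +0.962182

d=0.9622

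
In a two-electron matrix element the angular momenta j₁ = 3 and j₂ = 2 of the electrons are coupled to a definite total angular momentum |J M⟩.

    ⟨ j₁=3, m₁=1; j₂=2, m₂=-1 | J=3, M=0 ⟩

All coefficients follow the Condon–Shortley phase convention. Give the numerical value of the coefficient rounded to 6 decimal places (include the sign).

triangle: 2!·4!·2!/9! = 96/362880
(j±m)!: 4!·2!·1!·3!·3!·3! = 10368
prefactor² = (2J+1)·Δ·N² = 96/5
  k=0: +1/(0!·2!·2!·1!·2!·1!) = 1/8
  k=1: −1/(1!·1!·1!·0!·3!·2!) = -1/12
Σ = 1/24  ⇒  CG² = 96/5·(1/24)² = 1/30
CG = +√(1/30) = +0.182574

+√(1/30) ≈ +0.182574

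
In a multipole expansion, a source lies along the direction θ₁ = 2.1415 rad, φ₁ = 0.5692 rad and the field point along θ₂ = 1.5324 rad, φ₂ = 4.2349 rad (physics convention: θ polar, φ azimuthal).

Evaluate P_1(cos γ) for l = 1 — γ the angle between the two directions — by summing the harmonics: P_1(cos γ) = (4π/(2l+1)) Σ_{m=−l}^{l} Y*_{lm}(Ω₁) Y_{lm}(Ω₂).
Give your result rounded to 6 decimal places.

Summing Y*_{l m}(θ₁,φ₁)·Y_{l m}(θ₂,φ₂) over m ∈ [−1, 1]; prefactor 4π/(2·1+1) = 4.188790:
  [-1]  conj(Y_{1,-1})(Ω₁) = 0.24490 + 0.15670j ; Y_{1,-1}(Ω₂) = -0.15865 + 0.30663j ; Δ = -0.08690 + 0.05023j
  [+0]  conj(Y_{1,0})(Ω₁) = -0.26395 + 0.00000j ; Y_{1,0}(Ω₂) = 0.01876 + 0.00000j ; Δ = -0.00495 + 0.00000j
  [+1]  conj(Y_{1,1})(Ω₁) = -0.24490 + 0.15670j ; Y_{1,1}(Ω₂) = 0.15865 + 0.30663j ; Δ = -0.08690 - 0.05023j
Σ over m = -0.17875 + 0.00000j; ×(4π/3) → -0.74877 + 0.00000j. Real part: -0.748765

-0.748765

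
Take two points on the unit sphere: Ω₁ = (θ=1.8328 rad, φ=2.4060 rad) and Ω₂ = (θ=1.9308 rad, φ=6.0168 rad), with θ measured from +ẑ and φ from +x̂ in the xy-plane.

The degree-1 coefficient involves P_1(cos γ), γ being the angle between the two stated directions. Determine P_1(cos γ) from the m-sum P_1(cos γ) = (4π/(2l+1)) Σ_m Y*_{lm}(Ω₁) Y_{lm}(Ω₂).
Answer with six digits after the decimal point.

Addition theorem: P_1(cos γ) = (4π/3) Σ_m Y*_{lm}(Ω₁) Y_{lm}(Ω₂), m = −1…1:
  m=-1: (-0.247419+0.223924i) × (+0.311942+0.085120i) = -0.096241+0.048791i  (running Σ = -0.096241+0.048791i)
  m=0: (-0.126556-0.000000i) × (-0.172124+0.000000i) = +0.021783+0.000000i  (running Σ = -0.074457+0.048791i)
  m=1: (+0.247419+0.223924i) × (-0.311942+0.085120i) = -0.096241-0.048791i  (running Σ = -0.170698+0.000000i)
Total Σ_m = -0.170698+0.000000i. Multiply by 4.188790: -0.715017+0.000000i. P_1(cos γ) = -0.715017

-0.715017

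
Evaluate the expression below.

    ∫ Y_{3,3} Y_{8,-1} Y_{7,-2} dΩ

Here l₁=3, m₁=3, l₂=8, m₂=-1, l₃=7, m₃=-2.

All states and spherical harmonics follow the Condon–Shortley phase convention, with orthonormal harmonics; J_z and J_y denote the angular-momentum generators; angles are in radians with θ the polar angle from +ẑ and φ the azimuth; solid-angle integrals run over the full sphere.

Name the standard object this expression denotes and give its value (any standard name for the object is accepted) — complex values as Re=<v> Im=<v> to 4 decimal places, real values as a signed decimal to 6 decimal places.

Gaunt coefficient, +0.148075

This is a Gaunt coefficient — the integral of a triple product of spherical harmonics over the sphere.
Checks pass: Σm=0; 18 even; l₃=7∈[5,11].
(2·3+1)(2·8+1)(2·7+1) = 1785
Δ: 4! 2! 12! / 19! → 1/5290740
sum: t=1:−1/7257600 t=2:+1/2073600 t=3:−1/7257600 = 1/4838400
3j²(3 8 7; 0 0 0) = Δ·Π!·Σ² = 252/20995  (sign -1)
sum: t=0:+1/29030400 = 1/29030400
3j²(3 8 7; 3 -1 -2) = Δ·Π!·Σ² = 54/4199  (sign -1)
combine: 4πI² = 1785·252/20995·54/4199 = 285768/1037153
take √, sign +1: I = 0.14807456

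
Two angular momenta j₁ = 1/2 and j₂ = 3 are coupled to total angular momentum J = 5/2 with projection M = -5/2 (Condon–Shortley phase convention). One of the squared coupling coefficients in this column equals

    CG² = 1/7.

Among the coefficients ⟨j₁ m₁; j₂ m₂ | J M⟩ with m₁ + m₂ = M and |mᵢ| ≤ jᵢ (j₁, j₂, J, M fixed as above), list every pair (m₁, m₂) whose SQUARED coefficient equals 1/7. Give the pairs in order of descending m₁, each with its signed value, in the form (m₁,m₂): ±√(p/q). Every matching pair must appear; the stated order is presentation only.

Admissible pairs with m₁+m₂ = M = -5/2: (-1/2,-2), (1/2,-3)
  (m₁,m₂)=(1/2,-3): CG² = 6/7, CG = +√(6/7)
  (m₁,m₂)=(-1/2,-2): CG² = 1/7, CG = −√(1/7)   ← matches the target
Pairs with CG² = 1/7: (-1/2,-2): −√(1/7)

(-1/2,-2): −√(1/7)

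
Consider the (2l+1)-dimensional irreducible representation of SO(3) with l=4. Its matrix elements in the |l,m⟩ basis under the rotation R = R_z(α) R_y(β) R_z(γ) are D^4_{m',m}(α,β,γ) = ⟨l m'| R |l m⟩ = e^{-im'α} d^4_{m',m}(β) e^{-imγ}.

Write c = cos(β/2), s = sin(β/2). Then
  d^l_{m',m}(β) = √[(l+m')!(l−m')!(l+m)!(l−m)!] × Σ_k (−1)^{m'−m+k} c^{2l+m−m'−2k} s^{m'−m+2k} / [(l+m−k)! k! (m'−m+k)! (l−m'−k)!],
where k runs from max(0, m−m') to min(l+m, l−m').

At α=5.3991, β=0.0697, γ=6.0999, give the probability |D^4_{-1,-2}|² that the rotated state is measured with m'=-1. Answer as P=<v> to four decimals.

P=0.0214

First d^4_{-1,-2}(β=0.0697), then the phase factors e^{-i(-1)α} and e^{-i(-2)γ}:
c=cos(0.069700/2)=0.999393, s=sin(0.069700/2)=0.034843; N=√[6·120·2·720]=1018.233765
The bounds max(0,m−m')=0 and min(l+m,l−m')=2 give 3 terms
  k=0: (−1)^1·1018.2338/(240)·0.9994^7·0.0348^1 = -0.147199
  k=1: (−1)^2·1018.2338/(48)·0.9994^5·0.0348^3 = +0.000895
  k=2: (−1)^3·1018.2338/(72)·0.9994^3·0.0348^5 = -0.000001
d^4_{-1,-2}(0.0697) = -0.147199 +0.000895 -0.000001 = -0.146305
|D^4_{-1,-2}|² = |d^4_{-1,-2}(β)|² = (-0.146305)² = 0.021405 (the z-rotation phases have unit modulus)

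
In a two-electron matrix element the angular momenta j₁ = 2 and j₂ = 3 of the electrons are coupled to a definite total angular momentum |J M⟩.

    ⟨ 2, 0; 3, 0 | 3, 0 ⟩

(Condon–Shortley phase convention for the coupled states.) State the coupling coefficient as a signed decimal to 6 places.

√[7·2!2!4!/9! · 2!2!3!3!3!3!] = √(48/5)
  +(−1)^0/∏(0,2,2,3,0,1)! = 1/24  (running 1/24)
  +(−1)^1/∏(1,1,1,2,1,2)! = -1/4  (running -5/24)
  +(−1)^2/∏(2,0,0,1,2,3)! = 1/24  (running -1/6)
⟨..|..⟩ = √(48/5)·(-1/6) = -0.516398

−√(4/15) = -0.516398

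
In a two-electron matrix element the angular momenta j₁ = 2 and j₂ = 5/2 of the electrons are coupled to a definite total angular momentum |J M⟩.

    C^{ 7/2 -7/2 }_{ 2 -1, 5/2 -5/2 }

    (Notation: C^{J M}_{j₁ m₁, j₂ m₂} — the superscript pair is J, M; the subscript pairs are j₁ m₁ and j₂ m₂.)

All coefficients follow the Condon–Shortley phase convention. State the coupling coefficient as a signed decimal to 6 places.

triangle: 1!·3!·4!/9! = 144/362880
(j±m)!: 1!·3!·0!·5!·0!·7! = 3628800
prefactor² = (2J+1)·Δ·N² = 11520
  k=0: +1/(0!·1!·3!·0!·0!·4!) = 1/144
Σ = 1/144  ⇒  CG² = 11520·(1/144)² = 5/9
CG = +√(5/9) = +0.745356

+√(5/9) ≈ +0.745356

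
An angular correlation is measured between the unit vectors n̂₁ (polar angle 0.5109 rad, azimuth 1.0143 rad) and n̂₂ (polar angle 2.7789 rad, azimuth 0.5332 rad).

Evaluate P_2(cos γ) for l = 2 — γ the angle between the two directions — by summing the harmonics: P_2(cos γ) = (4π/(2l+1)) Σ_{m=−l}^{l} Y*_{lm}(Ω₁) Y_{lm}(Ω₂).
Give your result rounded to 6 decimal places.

0.156907

Expand P_2 via completeness: Σ_{m} conj(Y_{2,m}) at Ω₁ times Y_{2,m} at Ω₂ —
  [-2]  conj(Y_{2,-2})(Ω₁) = -0.040818+0.082842i ; Y_{2,-2}(Ω₂) = +0.023499-0.042568i ; Δ = +0.002567+0.003684i
  [-1]  conj(Y_{2,-1})(Ω₁) = +0.174052+0.279791i ; Y_{2,-1}(Ω₂) = -0.220690+0.130257i ; Δ = -0.074856-0.039076i
  [+0]  conj(Y_{2,0})(Ω₁) = +0.404568-0.000000i ; Y_{2,0}(Ω₂) = +0.511680+0.000000i ; Δ = +0.207009+0.000000i
  [+1]  conj(Y_{2,1})(Ω₁) = -0.174052+0.279791i ; Y_{2,1}(Ω₂) = +0.220690+0.130257i ; Δ = -0.074856+0.039076i
  [+2]  conj(Y_{2,2})(Ω₁) = -0.040818-0.082842i ; Y_{2,2}(Ω₂) = +0.023499+0.042568i ; Δ = +0.002567-0.003684i
Accumulated sum +0.062431-0.000000i; after 4π/(2l+1) scaling, +0.156907-0.000000i ⇒ P_2 = 0.156907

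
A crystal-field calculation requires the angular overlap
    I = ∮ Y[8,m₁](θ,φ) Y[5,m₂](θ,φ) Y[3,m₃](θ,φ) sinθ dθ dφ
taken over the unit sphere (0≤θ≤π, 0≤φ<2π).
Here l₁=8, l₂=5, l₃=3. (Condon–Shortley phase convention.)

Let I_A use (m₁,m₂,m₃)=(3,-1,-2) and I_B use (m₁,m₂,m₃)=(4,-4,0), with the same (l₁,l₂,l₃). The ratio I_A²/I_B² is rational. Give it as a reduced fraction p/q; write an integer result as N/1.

21/8

l's match ⇒ only the (l;m) 3-j factors differ between A and B.
A: triangle coeff Δ(8,5,3) = 1/136136; Σ_t [4,4]: t=4:+1/2073600 = 1/2073600; (3j)²=15/884 [(8 5 3; 3 -1 -2)], sign=-1
B: triangle coeff Δ(8,5,3) = 1/136136; Σ_t [1,1]: t=1:−1/13063680 = -1/13063680; (3j)²=10/1547 [(8 5 3; 4 -4 0)], sign=+1
I_A²/I_B² = (15/884)/(10/1547) = 21/8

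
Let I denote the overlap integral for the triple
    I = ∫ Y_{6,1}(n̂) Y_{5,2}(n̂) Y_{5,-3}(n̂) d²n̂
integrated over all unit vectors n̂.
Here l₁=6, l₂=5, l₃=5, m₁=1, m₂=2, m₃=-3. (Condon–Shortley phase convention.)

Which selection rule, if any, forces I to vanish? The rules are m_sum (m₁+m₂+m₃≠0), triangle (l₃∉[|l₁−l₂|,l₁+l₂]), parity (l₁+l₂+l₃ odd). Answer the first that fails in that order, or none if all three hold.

Σmᵢ = 0  ✓
l₃∈[|l₁−l₂|,l₁+l₂]=[1,11], have l₃=5  ✓
Σlᵢ = 16 ⇒ even  ✓

none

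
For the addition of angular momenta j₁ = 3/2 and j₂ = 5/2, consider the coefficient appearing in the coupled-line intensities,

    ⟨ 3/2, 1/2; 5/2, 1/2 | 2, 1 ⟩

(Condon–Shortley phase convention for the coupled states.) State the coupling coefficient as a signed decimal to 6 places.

triangle: 2!·1!·3!/7! = 12/5040
(j±m)!: 2!·1!·3!·2!·3!·1! = 144
prefactor² = (2J+1)·Δ·N² = 12/7
  k=0: +1/(0!·2!·1!·3!·0!·0!) = 1/12
  k=1: −1/(1!·1!·0!·2!·1!·1!) = -1/2
Σ = -5/12  ⇒  CG² = 12/7·(-5/12)² = 25/84
CG = −√(25/84) = -0.545545

-0.545545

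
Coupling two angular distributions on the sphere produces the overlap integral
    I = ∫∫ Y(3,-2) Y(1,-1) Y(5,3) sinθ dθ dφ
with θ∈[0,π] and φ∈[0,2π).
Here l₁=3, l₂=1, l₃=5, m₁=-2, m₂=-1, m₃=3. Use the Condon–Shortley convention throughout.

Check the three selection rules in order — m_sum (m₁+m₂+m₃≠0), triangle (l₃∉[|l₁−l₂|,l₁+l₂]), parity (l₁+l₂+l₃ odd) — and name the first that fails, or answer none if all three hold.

m₁+m₂+m₃ = -2 − 1 + 3 = 0  ✓
triangle: need |l₁−l₂| ≤ l₃ ≤ l₁+l₂ = [2,4]; l₃=5 is outside  ✗
parity: l₁+l₂+l₃ = 9 is odd

triangle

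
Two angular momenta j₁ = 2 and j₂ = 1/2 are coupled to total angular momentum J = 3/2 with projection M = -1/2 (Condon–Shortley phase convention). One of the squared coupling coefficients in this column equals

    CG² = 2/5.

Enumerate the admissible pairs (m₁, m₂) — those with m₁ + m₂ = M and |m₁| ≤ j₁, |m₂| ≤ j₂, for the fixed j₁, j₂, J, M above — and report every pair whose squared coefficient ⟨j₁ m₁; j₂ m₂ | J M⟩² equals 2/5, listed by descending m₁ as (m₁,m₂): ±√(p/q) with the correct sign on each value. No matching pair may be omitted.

Admissible pairs with m₁+m₂ = M = -1/2: (-1,1/2), (0,-1/2)
  (m₁,m₂)=(0,-1/2): CG² = 2/5, CG = +√(2/5)   ← matches the target
  (m₁,m₂)=(-1,1/2): CG² = 3/5, CG = −√(3/5)
Pairs with CG² = 2/5: (0,-1/2): +√(2/5)

(0,-1/2): +√(2/5)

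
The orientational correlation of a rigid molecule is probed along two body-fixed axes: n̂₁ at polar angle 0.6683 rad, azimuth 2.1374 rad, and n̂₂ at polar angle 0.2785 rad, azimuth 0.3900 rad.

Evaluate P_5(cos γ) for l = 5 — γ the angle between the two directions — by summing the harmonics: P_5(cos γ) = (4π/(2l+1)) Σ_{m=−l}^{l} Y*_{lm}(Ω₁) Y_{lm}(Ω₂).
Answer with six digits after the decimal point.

-0.397355

Expand P_5 via completeness: Σ_{m} conj(Y_{5,m}) at Ω₁ times Y_{5,m} at Ω₂ —
  m=-5: (-0.012877-0.040399i) × (-0.000270-0.000677i) = -0.000024+0.000020i  (running Σ = -0.000024+0.000020i)
  m=-4: (-0.108843+0.130378i) × (+0.000087-0.008060i) = +0.001041+0.000889i  (running Σ = +0.001018+0.000908i)
  m=-3: (+0.370929+0.048123i) × (+0.020527-0.048444i) = +0.009945-0.016981i  (running Σ = +0.010963-0.016073i)
  m=-2: (-0.183556-0.392349i) × (+0.155250-0.153582i) = -0.088755-0.032721i  (running Σ = -0.077792-0.048794i)
  m=-1: (-0.036746+0.057760i) × (+0.488936-0.200980i) = -0.006358+0.035626i  (running Σ = -0.084150-0.013168i)
  m=0: (-0.386813-0.000000i) × (+0.464114+0.000000i) = -0.179525-0.000000i  (running Σ = -0.263675-0.013168i)
  m=1: (+0.036746+0.057760i) × (-0.488936-0.200980i) = -0.006358-0.035626i  (running Σ = -0.270033-0.048794i)
  m=2: (-0.183556+0.392349i) × (+0.155250+0.153582i) = -0.088755+0.032721i  (running Σ = -0.358788-0.016073i)
  m=3: (-0.370929+0.048123i) × (-0.020527-0.048444i) = +0.009945+0.016981i  (running Σ = -0.348843+0.000908i)
  m=4: (-0.108843-0.130378i) × (+0.000087+0.008060i) = +0.001041-0.000889i  (running Σ = -0.347801+0.000020i)
  m=5: (+0.012877-0.040399i) × (+0.000270-0.000677i) = -0.000024-0.000020i  (running Σ = -0.347825+0.000000i)
Σ over m = -0.347825+0.000000i; ×(4π/11) → -0.397355+0.000000i. Real part: -0.397355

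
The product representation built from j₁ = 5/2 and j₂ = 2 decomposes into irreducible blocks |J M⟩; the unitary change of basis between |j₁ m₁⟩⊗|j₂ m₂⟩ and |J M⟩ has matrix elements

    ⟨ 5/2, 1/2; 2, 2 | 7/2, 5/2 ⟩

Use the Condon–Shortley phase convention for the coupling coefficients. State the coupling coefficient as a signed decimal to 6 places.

-0.712697  (= −√(32/63))

j₁+j₂−J=1  J+j₁−j₂=4  J−j₁+j₂=3  j₁+j₂+J+1=9
(j₁±m₁, j₂±m₂, J±M) = (3,2,4,0,6,1)
P² = 4608/7
sum k=1..1:
  [1] −1/36 = -1/36
S = -1/36
C² = P²·S² = 32/63 ; C = -0.712697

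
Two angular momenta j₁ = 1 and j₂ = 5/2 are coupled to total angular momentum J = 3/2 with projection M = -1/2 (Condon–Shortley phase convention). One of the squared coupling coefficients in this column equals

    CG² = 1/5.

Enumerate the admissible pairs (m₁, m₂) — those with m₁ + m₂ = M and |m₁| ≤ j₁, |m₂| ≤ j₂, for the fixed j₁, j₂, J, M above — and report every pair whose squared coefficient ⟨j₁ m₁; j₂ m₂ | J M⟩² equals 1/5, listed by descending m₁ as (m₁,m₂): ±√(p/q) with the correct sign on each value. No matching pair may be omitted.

(-1,1/2): +√(1/5)

Admissible pairs with m₁+m₂ = M = -1/2: (-1,1/2), (0,-1/2), (1,-3/2)
  (m₁,m₂)=(1,-3/2): CG² = 2/5, CG = +√(2/5)
  (m₁,m₂)=(0,-1/2): CG² = 2/5, CG = −√(2/5)
  (m₁,m₂)=(-1,1/2): CG² = 1/5, CG = +√(1/5)   ← matches the target
Pairs with CG² = 1/5: (-1,1/2): +√(1/5)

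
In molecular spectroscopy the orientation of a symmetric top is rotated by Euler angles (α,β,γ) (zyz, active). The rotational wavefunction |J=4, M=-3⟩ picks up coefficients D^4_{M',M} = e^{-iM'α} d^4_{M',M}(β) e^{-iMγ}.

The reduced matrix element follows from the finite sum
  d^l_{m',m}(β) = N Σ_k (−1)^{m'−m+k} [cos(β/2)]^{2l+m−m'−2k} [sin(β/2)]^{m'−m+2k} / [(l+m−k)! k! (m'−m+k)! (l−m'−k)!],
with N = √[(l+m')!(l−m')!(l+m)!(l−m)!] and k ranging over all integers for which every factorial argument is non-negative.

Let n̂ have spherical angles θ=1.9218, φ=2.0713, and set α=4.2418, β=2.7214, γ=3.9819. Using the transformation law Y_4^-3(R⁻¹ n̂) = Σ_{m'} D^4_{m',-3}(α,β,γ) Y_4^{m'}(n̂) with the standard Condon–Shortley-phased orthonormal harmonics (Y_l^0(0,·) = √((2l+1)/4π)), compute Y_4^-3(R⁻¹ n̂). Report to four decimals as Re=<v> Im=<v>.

Need the full column D^4_{m',-3} for m'=−4..4 at α=4.2418, β=2.7214, γ=3.9819.
cos(β/2)=0.208554, sin(β/2)=0.978011
d^4_{-4,-3}: single k=1 term ⇒ +0.000047;  D = -0.000038-0.000028i
d^4_{-3,-3}: k∈[0..1] ⇒ +0.000004 -0.000551 = -0.000547;  D = -0.000490+0.000244i
d^4_{-2,-3}: k∈[0..1] ⇒ -0.000063 +0.004143 = +0.004080;  D = -0.000037+0.004080i
d^4_{-1,-3}: k∈[0..1] ⇒ +0.000625 -0.022896 = -0.022272;  D = +0.019760+0.010275i
d^4_{0,-3}: k∈[0..1] ⇒ -0.004367 +0.096037 = +0.091670;  D = +0.074572-0.053313i
d^4_{1,-3}: k∈[0..1] ⇒ +0.022896 -0.302113 = -0.279217;  D = -0.041748-0.276078i
d^4_{2,-3}: k∈[0..1] ⇒ -0.091109 +0.667865 = +0.576756;  D = -0.547385-0.181706i
d^4_{3,-3}: k∈[0..1] ⇒ +0.266439 -0.837046 = -0.570607;  D = -0.405773+0.401175i
d^4_{4,-3}: single k=0 term ⇒ -0.504858;  D = -0.153584-0.480930i
Y_4^{m'}(θ=1.9218,φ=2.0713) and Σ D·Y over m':
  (-0.0000-0.0000i)·(-0.1438-0.3126i)  (-0.0005+0.0002i)·(-0.3555-0.0247i)  (-0.0000+0.0041i)·(+0.0274-0.0428i)  (+0.0198+0.0103i)·(-0.1592-0.2911i)  (+0.0746-0.0533i)·(-0.0061+0.0000i)  (-0.0417-0.2761i)·(+0.1592-0.2911i)  (-0.5474-0.1817i)·(+0.0274+0.0428i)  (-0.4058+0.4012i)·(+0.3555-0.0247i)  (-0.1536-0.4809i)·(-0.1438+0.3126i)
Y_4^-3(R⁻¹ n̂) = -0.056455+0.106544i

Re=-0.0565 Im=0.1065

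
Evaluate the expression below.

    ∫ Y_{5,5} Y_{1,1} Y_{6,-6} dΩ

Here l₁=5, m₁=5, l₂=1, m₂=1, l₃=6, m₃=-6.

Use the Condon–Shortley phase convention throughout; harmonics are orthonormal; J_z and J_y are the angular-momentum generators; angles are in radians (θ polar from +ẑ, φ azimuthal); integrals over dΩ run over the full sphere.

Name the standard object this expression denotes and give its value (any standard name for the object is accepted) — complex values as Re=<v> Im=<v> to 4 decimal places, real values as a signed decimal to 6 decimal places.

This is a Gaunt coefficient — the integral of a triple product of spherical harmonics over the sphere.
m-sum 0 ✓  L=12 even ✓  4≤6≤6 ✓
Π(2lᵢ+1) = 11×3×13 = 429
triangle coeff Δ(5,1,6) = 1/858
Σ_t [0,0]: t=0:+1/14400 = 1/14400
(3j)²=6/143 [(5 1 6; 0 0 0)], sign=+1
Σ_t [0,0]: t=0:+1/7257600 = 1/7257600
(3j)²=1/13 [(5 1 6; 5 1 -6)], sign=+1
⇒ 4πI² = 18/13
I = (+1)√(18/13/(4π)) = 0.33194004

Gaunt coefficient, +0.331940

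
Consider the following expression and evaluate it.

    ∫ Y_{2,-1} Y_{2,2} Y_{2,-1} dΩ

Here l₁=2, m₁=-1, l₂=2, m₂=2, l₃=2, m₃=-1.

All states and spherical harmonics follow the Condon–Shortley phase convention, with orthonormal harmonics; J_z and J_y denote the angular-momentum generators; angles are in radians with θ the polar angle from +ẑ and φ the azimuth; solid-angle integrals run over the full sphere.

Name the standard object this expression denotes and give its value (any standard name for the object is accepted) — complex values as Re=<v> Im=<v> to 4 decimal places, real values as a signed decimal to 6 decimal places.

This is a Gaunt coefficient — the integral of a triple product of spherical harmonics over the sphere.
Checks pass: Σm=0; 6 even; l₃=2∈[0,4].
(2·2+1)(2·2+1)(2·2+1) = 125
Δ: 2! 2! 2! / 7! → 1/630
sum: t=0:+1/8 t=1:−1/1 t=2:+1/8 = -3/4
3j²(2 2 2; 0 0 0) = Δ·Π!·Σ² = 2/35  (sign -1)
sum: t=2:+1/4 = 1/4
3j²(2 2 2; -1 2 -1) = Δ·Π!·Σ² = 3/35  (sign -1)
combine: 4πI² = 125·2/35·3/35 = 30/49
take √, sign +1: I = 0.22072812

Gaunt coefficient, +0.220728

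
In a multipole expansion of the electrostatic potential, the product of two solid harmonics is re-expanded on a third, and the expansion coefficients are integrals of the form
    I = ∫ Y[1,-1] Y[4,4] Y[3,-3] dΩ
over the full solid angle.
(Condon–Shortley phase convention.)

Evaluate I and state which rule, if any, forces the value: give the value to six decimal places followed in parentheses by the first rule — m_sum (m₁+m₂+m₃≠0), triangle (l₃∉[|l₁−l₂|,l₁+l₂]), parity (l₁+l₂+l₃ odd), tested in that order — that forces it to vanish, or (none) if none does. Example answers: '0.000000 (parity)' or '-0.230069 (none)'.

Checks pass: Σm=0; 8 even; l₃=3∈[3,5].
(2·1+1)(2·4+1)(2·3+1) = 189
Δ: 2! 0! 6! / 9! → 1/252
sum: t=1:−1/36 = -1/36
3j²(1 4 3; 0 0 0) = Δ·Π!·Σ² = 4/63  (sign +1)
sum: t=2:+1/1440 = 1/1440
3j²(1 4 3; -1 4 -3) = Δ·Π!·Σ² = 1/9  (sign +1)
combine: 4πI² = 189·4/63·1/9 = 4/3
take √, sign +1: I = 0.32573501
No selection rule forces the value: the integral is nonzero (none).

0.325735 (none)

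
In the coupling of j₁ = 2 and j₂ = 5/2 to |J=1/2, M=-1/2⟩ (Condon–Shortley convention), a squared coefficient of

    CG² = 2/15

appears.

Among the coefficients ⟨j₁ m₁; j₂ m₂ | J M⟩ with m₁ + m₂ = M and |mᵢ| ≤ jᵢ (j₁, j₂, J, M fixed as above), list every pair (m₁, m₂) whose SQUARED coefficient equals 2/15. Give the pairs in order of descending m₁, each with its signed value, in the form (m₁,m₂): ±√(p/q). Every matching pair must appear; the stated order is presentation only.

Admissible pairs with m₁+m₂ = M = -1/2: (-2,3/2), (-1,1/2), (0,-1/2), (1,-3/2), (2,-5/2)
  (m₁,m₂)=(2,-5/2): CG² = 1/3, CG = +√(1/3)
  (m₁,m₂)=(1,-3/2): CG² = 4/15, CG = −√(4/15)
  (m₁,m₂)=(0,-1/2): CG² = 1/5, CG = +√(1/5)
  (m₁,m₂)=(-1,1/2): CG² = 2/15, CG = −√(2/15)   ← matches the target
  (m₁,m₂)=(-2,3/2): CG² = 1/15, CG = +√(1/15)
Pairs with CG² = 2/15: (-1,1/2): −√(2/15)

(-1,1/2): −√(2/15)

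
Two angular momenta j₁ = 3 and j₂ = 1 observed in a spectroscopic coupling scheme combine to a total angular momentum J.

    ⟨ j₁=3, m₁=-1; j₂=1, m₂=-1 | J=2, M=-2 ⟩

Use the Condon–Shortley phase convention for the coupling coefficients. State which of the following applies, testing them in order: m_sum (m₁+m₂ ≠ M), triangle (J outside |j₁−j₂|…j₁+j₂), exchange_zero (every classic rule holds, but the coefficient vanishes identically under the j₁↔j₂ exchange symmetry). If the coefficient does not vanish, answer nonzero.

m-sum: m₁+m₂ = -1+(-1) = -2, M = -2  ✓
triangle: |j₁−j₂| = 2 ≤ J = 2 ≤ j₁+j₂ = 4  ✓
exchange: j₁≠j₂ or m₁≠m₂ — the exchange symmetry imposes no constraint here
value check: CG = +√(1/21) = +0.218218 ≠ 0

nonzero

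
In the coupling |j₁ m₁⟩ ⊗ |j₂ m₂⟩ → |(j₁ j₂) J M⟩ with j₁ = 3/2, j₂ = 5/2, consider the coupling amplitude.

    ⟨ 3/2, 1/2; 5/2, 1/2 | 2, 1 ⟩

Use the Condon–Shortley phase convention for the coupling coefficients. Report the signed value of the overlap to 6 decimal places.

−√(25/84) = -0.545545

j₁+j₂−J=2  J+j₁−j₂=1  J−j₁+j₂=3  j₁+j₂+J+1=7
(j₁±m₁, j₂±m₂, J±M) = (2,1,3,2,3,1)
P² = 12/7
sum k=0..1:
  [0] +1/12 = 1/12
  [1] −1/2 = -1/2
S = -5/12
C² = P²·S² = 25/84 ; C = -0.545545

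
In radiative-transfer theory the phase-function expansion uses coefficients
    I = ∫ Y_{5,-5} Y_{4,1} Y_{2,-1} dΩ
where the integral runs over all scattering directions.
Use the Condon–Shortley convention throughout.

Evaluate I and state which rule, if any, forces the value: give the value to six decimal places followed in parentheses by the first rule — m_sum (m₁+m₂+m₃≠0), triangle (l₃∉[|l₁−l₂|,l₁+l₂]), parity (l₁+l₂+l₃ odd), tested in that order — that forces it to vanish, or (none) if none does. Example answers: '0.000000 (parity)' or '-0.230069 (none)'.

0.000000 (m_sum)

-5 + 1 − 1 = -5 ≠ 0: azimuthal integral kills it; I = 0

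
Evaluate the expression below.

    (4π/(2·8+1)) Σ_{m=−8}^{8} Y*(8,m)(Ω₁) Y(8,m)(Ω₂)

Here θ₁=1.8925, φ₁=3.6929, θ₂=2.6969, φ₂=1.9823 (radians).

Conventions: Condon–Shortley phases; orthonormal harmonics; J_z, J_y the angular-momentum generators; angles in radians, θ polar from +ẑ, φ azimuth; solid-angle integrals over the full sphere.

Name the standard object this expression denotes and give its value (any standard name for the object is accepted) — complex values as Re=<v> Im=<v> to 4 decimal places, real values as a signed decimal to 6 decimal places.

This sum is the spherical-harmonic addition theorem: it equals the Legendre polynomial P_l(cos γ) of the angle γ between the two directions.
Summing Y*_{l m}(θ₁,φ₁)·Y_{l m}(θ₂,φ₂) over m ∈ [−8, 8]; prefactor 4π/(2·8+1) = 0.739198:
  [-8]  conj(Y_{8,-8})(Ω₁) = -0.10057 - 0.32292j ; Y_{8,-8}(Ω₂) = -0.00060 + 0.00009j ; Δ = 0.00009 + 0.00018j
  [-7]  conj(Y_{8,-7})(Ω₁) = -0.33970 - 0.29648j ; Y_{8,-7}(Ω₂) = -0.00131 + 0.00490j ; Δ = 0.00190 - 0.00128j
  [-6]  conj(Y_{8,-6})(Ω₁) = -0.13521 - 0.02269j ; Y_{8,-6}(Ω₂) = 0.02094 + 0.01668j ; Δ = -0.00245 - 0.00273j
  [-5]  conj(Y_{8,-5})(Ω₁) = 0.27475 - 0.11135j ; Y_{8,-5}(Ω₂) = 0.08817 - 0.04666j ; Δ = 0.01903 - 0.02264j
  [-4]  conj(Y_{8,-4})(Ω₁) = 0.15424 - 0.20959j ; Y_{8,-4}(Ω₂) = -0.02001 - 0.26547j ; Δ = -0.05873 - 0.03675j
  [-3]  conj(Y_{8,-3})(Ω₁) = -0.01548 + 0.18577j ; Y_{8,-3}(Ω₂) = -0.45702 - 0.15976j ; Δ = 0.03675 - 0.08243j
  [-2]  conj(Y_{8,-2})(Ω₁) = 0.13267 + 0.26237j ; Y_{8,-2}(Ω₂) = -0.33764 + 0.36404j ; Δ = -0.14031 - 0.04029j
  [-1]  conj(Y_{8,-1})(Ω₁) = -0.11428 - 0.07027j ; Y_{8,-1}(Ω₂) = 0.01122 + 0.02570j ; Δ = 0.00052 - 0.00373j
  [+0]  conj(Y_{8,0})(Ω₁) = -0.30043 + 0.00000j ; Y_{8,0}(Ω₂) = -0.47570 + 0.00000j ; Δ = 0.14291 + 0.00000j
  [+1]  conj(Y_{8,1})(Ω₁) = 0.11428 - 0.07027j ; Y_{8,1}(Ω₂) = -0.01122 + 0.02570j ; Δ = 0.00052 + 0.00373j
  [+2]  conj(Y_{8,2})(Ω₁) = 0.13267 - 0.26237j ; Y_{8,2}(Ω₂) = -0.33764 - 0.36404j ; Δ = -0.14031 + 0.04029j
  [+3]  conj(Y_{8,3})(Ω₁) = 0.01548 + 0.18577j ; Y_{8,3}(Ω₂) = 0.45702 - 0.15976j ; Δ = 0.03675 + 0.08243j
  [+4]  conj(Y_{8,4})(Ω₁) = 0.15424 + 0.20959j ; Y_{8,4}(Ω₂) = -0.02001 + 0.26547j ; Δ = -0.05873 + 0.03675j
  [+5]  conj(Y_{8,5})(Ω₁) = -0.27475 - 0.11135j ; Y_{8,5}(Ω₂) = -0.08817 - 0.04666j ; Δ = 0.01903 + 0.02264j
  [+6]  conj(Y_{8,6})(Ω₁) = -0.13521 + 0.02269j ; Y_{8,6}(Ω₂) = 0.02094 - 0.01668j ; Δ = -0.00245 + 0.00273j
  [+7]  conj(Y_{8,7})(Ω₁) = 0.33970 - 0.29648j ; Y_{8,7}(Ω₂) = 0.00131 + 0.00490j ; Δ = 0.00190 + 0.00128j
  [+8]  conj(Y_{8,8})(Ω₁) = -0.10057 + 0.32292j ; Y_{8,8}(Ω₂) = -0.00060 - 0.00009j ; Δ = 0.00009 - 0.00018j
Σ over m = -0.14348 + 0.00000j; ×(4π/17) → -0.10606 + 0.00000j. Real part: -0.106057

Legendre polynomial (addition theorem), -0.106057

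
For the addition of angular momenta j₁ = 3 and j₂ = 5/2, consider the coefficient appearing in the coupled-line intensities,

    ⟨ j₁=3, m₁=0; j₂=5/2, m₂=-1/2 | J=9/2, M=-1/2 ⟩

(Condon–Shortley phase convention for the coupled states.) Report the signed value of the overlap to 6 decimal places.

+0.208063  (= +√(10/231))

√[10·1!5!4!/11! · 3!3!2!3!4!5!] = √(69120/77)
  +(−1)^0/∏(0,1,3,2,2,2)! = 1/48  (running 1/48)
  +(−1)^1/∏(1,0,2,1,3,3)! = -1/72  (running 1/144)
⟨..|..⟩ = √(69120/77)·(1/144) = +0.208063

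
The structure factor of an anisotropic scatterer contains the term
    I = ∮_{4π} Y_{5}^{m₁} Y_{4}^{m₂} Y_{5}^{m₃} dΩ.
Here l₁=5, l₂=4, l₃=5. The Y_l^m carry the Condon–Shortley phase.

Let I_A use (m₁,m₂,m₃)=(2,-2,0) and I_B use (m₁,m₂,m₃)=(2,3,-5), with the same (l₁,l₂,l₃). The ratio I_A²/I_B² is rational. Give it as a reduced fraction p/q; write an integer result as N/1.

1/2

Shared (l₁,l₂,l₃)=(5,4,5): N and (l;000)² cancel in I_A²/I_B².
A: Δ = 4!·6!·4!/15! = 1/3153150; Racah Σ t=0..2: t=0:+1/3456 t=1:−1/1728 t=2:+1/11520 = -7/34560; ⇒ 3j(5 4 5; 2 -2 0)² = 7/858, sgn +1
B: Δ = 4!·6!·4!/15! = 1/3153150; Racah Σ t=3..3: t=3:−1/103680 = -1/103680; ⇒ 3j(5 4 5; 2 3 -5)² = 7/429, sgn -1
I_A²/I_B² = (7/858)/(7/429) = 1/2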